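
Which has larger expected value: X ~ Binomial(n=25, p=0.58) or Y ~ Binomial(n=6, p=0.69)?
X has larger mean (14.5000 > 4.1400)

Compute the expected value for each distribution:

X ~ Binomial(n=25, p=0.58):
E[X] = 14.5000

Y ~ Binomial(n=6, p=0.69):
E[Y] = 4.1400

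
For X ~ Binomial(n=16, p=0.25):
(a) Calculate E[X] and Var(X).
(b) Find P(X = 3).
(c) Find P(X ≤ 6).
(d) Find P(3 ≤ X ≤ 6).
(a) E[X] = 4.0000, Var(X) = 3.0000
(b) P(X = 3) = 0.207876
(c) P(X ≤ 6) = 0.920443
(d) P(3 ≤ X ≤ 6) = 0.723332

We have X ~ Binomial(n=16, p=0.25).

(a) Moments:
E[X] = 4.0000
Var(X) = 3.0000
σ = √Var(X) = 1.7321

(b) Point probability using PMF:
P(X = 3) = 0.207876

(c) Cumulative probability using CDF:
P(X ≤ 6) = F(6) = 0.920443

(d) Range probability:
P(3 ≤ X ≤ 6) = P(X ≤ 6) - P(X ≤ 2)
                   = F(6) - F(2)
                   = 0.920443 - 0.197111
                   = 0.723332

This means approximately 72.3% of outcomes fall in the interval [3, 6].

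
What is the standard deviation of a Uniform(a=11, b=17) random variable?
1.7321

We have X ~ Uniform(a=11, b=17).

For a Uniform distribution with a=11, b=17:
σ = √Var(X) = 1.7321

The standard deviation is the square root of the variance.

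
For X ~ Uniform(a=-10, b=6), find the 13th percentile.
-7.9200

We have X ~ Uniform(a=-10, b=6).

We want to find x such that P(X ≤ x) = 0.13.

This is the 13th percentile, which means 13% of values fall below this point.

Using the inverse CDF (quantile function):
x = F⁻¹(0.13) = -7.9200

Verification: P(X ≤ -7.9200) = 0.13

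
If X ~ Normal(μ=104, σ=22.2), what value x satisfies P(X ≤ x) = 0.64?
111.9578

We have X ~ Normal(μ=104, σ=22.2).

We want to find x such that P(X ≤ x) = 0.64.

This is the 64th percentile, which means 64% of values fall below this point.

Using the inverse CDF (quantile function):
x = F⁻¹(0.64) = 111.9578

Verification: P(X ≤ 111.9578) = 0.64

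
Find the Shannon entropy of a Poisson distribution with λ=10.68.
2.5949 nats

We have X ~ Poisson(λ=10.68).

The Shannon entropy measures the uncertainty or information content of the distribution.

For a Poisson distribution with λ=10.68:
H(X) = 2.5949 nats

(In bits, this would be 3.7436 bits.)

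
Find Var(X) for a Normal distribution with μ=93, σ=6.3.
39.6900

We have X ~ Normal(μ=93, σ=6.3).

For a Normal distribution with μ=93, σ=6.3:
Var(X) = 39.6900

The variance measures the spread of the distribution around the mean.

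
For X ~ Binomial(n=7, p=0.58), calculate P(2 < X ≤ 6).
0.861004

We have X ~ Binomial(n=7, p=0.58).

To find P(2 < X ≤ 6), we use:
P(2 < X ≤ 6) = P(X ≤ 6) - P(X ≤ 2)
                 = F(6) - F(2)
                 = 0.977920 - 0.116916
                 = 0.861004

So there's approximately a 86.1% chance that X falls in this range.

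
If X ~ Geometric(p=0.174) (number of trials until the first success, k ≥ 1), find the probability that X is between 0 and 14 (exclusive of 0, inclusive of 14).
0.931179

We have X ~ Geometric(p=0.174) (number of trials until the first success, k ≥ 1).

To find P(0 < X ≤ 14), we use:
P(0 < X ≤ 14) = P(X ≤ 14) - P(X ≤ 0)
                 = F(14) - F(0)
                 = 0.931179 - 0.000000
                 = 0.931179

So there's approximately a 93.1% chance that X falls in this range.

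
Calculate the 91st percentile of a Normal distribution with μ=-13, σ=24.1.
19.3122

We have X ~ Normal(μ=-13, σ=24.1).

We want to find x such that P(X ≤ x) = 0.91.

This is the 91st percentile, which means 91% of values fall below this point.

Using the inverse CDF (quantile function):
x = F⁻¹(0.91) = 19.3122

Verification: P(X ≤ 19.3122) = 0.91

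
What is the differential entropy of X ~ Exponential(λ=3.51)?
-0.2556 nats

We have X ~ Exponential(λ=3.51).

The differential entropy measures the uncertainty or information content of the distribution.

For an Exponential distribution with λ=3.51:
h(X) = -0.2556 nats

(In bits, this would be -0.3688 bits.)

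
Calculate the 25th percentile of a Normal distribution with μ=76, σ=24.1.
59.7448

We have X ~ Normal(μ=76, σ=24.1).

We want to find x such that P(X ≤ x) = 0.25.

This is the 25th percentile, which means 25% of values fall below this point.

Using the inverse CDF (quantile function):
x = F⁻¹(0.25) = 59.7448

Verification: P(X ≤ 59.7448) = 0.25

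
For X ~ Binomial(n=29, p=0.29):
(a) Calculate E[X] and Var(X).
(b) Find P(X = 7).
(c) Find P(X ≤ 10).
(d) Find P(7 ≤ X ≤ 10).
(a) E[X] = 8.4100, Var(X) = 5.9711
(b) P(X = 7) = 0.143817
(c) P(X ≤ 10) = 0.805966
(d) P(7 ≤ X ≤ 10) = 0.585084

We have X ~ Binomial(n=29, p=0.29).

(a) Moments:
E[X] = 8.4100
Var(X) = 5.9711
σ = √Var(X) = 2.4436

(b) Point probability using PMF:
P(X = 7) = 0.143817

(c) Cumulative probability using CDF:
P(X ≤ 10) = F(10) = 0.805966

(d) Range probability:
P(7 ≤ X ≤ 10) = P(X ≤ 10) - P(X ≤ 6)
                   = F(10) - F(6)
                   = 0.805966 - 0.220882
                   = 0.585084

This means approximately 58.5% of outcomes fall in the interval [7, 10].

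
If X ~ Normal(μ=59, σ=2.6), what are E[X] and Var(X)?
E[X] = 59.0000, Var(X) = 6.7600

We have X ~ Normal(μ=59, σ=2.6).

For a Normal distribution with μ=59, σ=2.6:

Expected value:
E[X] = 59.0000

Variance:
Var(X) = 6.7600

Standard deviation:
σ = √Var(X) = 2.6000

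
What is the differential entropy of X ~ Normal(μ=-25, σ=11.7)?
3.8785 nats

We have X ~ Normal(μ=-25, σ=11.7).

The differential entropy measures the uncertainty or information content of the distribution.

For a Normal distribution with μ=-25, σ=11.7:
h(X) = 3.8785 nats

(In bits, this would be 5.5955 bits.)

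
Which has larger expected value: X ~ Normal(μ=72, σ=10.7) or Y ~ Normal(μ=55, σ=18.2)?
X has larger mean (72.0000 > 55.0000)

Compute the expected value for each distribution:

X ~ Normal(μ=72, σ=10.7):
E[X] = 72.0000

Y ~ Normal(μ=55, σ=18.2):
E[Y] = 55.0000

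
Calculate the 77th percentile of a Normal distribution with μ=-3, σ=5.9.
1.3592

We have X ~ Normal(μ=-3, σ=5.9).

We want to find x such that P(X ≤ x) = 0.77.

This is the 77th percentile, which means 77% of values fall below this point.

Using the inverse CDF (quantile function):
x = F⁻¹(0.77) = 1.3592

Verification: P(X ≤ 1.3592) = 0.77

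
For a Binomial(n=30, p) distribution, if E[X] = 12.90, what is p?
p = 0.43

For a Binomial(n, p) distribution:
E[X] = n × p

Given n = 30 and E[X] = 12.90:
12.90 = 30 × p
p = 12.90 / 30 = 0.43

Verification: Binomial(30, 0.43) has E[X] = 12.90 ✓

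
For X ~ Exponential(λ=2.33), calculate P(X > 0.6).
0.247091

We have X ~ Exponential(λ=2.33).

P(X > 0.6) = 1 - P(X ≤ 0.6)
                = 1 - F(0.6)
                = 1 - 0.752909
                = 0.247091

So there's approximately a 24.7% chance that X exceeds 0.6.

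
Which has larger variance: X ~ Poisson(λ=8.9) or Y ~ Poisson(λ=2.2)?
X has larger variance (8.9000 > 2.2000)

Compute the variance for each distribution:

X ~ Poisson(λ=8.9):
Var(X) = 8.9000

Y ~ Poisson(λ=2.2):
Var(Y) = 2.2000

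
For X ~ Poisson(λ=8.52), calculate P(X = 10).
0.110776

We have X ~ Poisson(λ=8.52).

For a Poisson distribution, the PMF gives us the probability of each outcome.

Using the PMF formula:
P(X = 10) = 0.110776

Rounded to 4 decimal places: 0.1108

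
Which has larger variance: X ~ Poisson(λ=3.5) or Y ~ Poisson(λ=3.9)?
Y has larger variance (3.9000 > 3.5000)

Compute the variance for each distribution:

X ~ Poisson(λ=3.5):
Var(X) = 3.5000

Y ~ Poisson(λ=3.9):
Var(Y) = 3.9000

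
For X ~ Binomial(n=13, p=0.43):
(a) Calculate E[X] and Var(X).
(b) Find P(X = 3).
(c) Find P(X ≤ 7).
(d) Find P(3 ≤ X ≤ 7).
(a) E[X] = 5.5900, Var(X) = 3.1863
(b) P(X = 3) = 0.082323
(c) P(X ≤ 7) = 0.857441
(d) P(3 ≤ X ≤ 7) = 0.820434

We have X ~ Binomial(n=13, p=0.43).

(a) Moments:
E[X] = 5.5900
Var(X) = 3.1863
σ = √Var(X) = 1.7850

(b) Point probability using PMF:
P(X = 3) = 0.082323

(c) Cumulative probability using CDF:
P(X ≤ 7) = F(7) = 0.857441

(d) Range probability:
P(3 ≤ X ≤ 7) = P(X ≤ 7) - P(X ≤ 2)
                   = F(7) - F(2)
                   = 0.857441 - 0.037007
                   = 0.820434

This means approximately 82.0% of outcomes fall in the interval [3, 7].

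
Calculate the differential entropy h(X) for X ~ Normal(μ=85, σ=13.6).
4.0290 nats

We have X ~ Normal(μ=85, σ=13.6).

The differential entropy measures the uncertainty or information content of the distribution.

For a Normal distribution with μ=85, σ=13.6:
h(X) = 4.0290 nats

(In bits, this would be 5.8126 bits.)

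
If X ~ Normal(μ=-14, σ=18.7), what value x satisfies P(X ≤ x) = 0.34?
-21.7131

We have X ~ Normal(μ=-14, σ=18.7).

We want to find x such that P(X ≤ x) = 0.34.

This is the 34th percentile, which means 34% of values fall below this point.

Using the inverse CDF (quantile function):
x = F⁻¹(0.34) = -21.7131

Verification: P(X ≤ -21.7131) = 0.34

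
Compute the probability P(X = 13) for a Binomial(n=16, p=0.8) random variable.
0.246291

We have X ~ Binomial(n=16, p=0.8).

For a Binomial distribution, the PMF gives us the probability of each outcome.

Using the PMF formula:
P(X = 13) = 0.246291

Rounded to 4 decimal places: 0.2463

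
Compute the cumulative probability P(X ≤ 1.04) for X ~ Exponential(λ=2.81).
0.946196

We have X ~ Exponential(λ=2.81).

The CDF gives us P(X ≤ k).

Using the CDF:
P(X ≤ 1.04) = 0.946196

This means there's approximately a 94.6% chance that X is at most 1.04.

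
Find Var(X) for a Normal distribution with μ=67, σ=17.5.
306.2500

We have X ~ Normal(μ=67, σ=17.5).

For a Normal distribution with μ=67, σ=17.5:
Var(X) = 306.2500

The variance measures the spread of the distribution around the mean.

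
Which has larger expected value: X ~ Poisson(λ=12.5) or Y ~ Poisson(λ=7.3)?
X has larger mean (12.5000 > 7.3000)

Compute the expected value for each distribution:

X ~ Poisson(λ=12.5):
E[X] = 12.5000

Y ~ Poisson(λ=7.3):
E[Y] = 7.3000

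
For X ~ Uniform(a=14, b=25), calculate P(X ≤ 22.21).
0.746364

We have X ~ Uniform(a=14, b=25).

The CDF gives us P(X ≤ k).

Using the CDF:
P(X ≤ 22.21) = 0.746364

This means there's approximately a 74.6% chance that X is at most 22.21.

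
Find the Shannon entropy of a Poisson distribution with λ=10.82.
2.6015 nats

We have X ~ Poisson(λ=10.82).

The Shannon entropy measures the uncertainty or information content of the distribution.

For a Poisson distribution with λ=10.82:
H(X) = 2.6015 nats

(In bits, this would be 3.7532 bits.)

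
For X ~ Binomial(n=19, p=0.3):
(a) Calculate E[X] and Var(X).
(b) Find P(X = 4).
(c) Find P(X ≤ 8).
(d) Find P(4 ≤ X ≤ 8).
(a) E[X] = 5.7000, Var(X) = 3.9900
(b) P(X = 4) = 0.149053
(c) P(X ≤ 8) = 0.916085
(d) P(4 ≤ X ≤ 8) = 0.782914

We have X ~ Binomial(n=19, p=0.3).

(a) Moments:
E[X] = 5.7000
Var(X) = 3.9900
σ = √Var(X) = 1.9975

(b) Point probability using PMF:
P(X = 4) = 0.149053

(c) Cumulative probability using CDF:
P(X ≤ 8) = F(8) = 0.916085

(d) Range probability:
P(4 ≤ X ≤ 8) = P(X ≤ 8) - P(X ≤ 3)
                   = F(8) - F(3)
                   = 0.916085 - 0.133171
                   = 0.782914

This means approximately 78.3% of outcomes fall in the interval [4, 8].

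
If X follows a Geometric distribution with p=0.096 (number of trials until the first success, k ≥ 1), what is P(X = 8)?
0.047364

We have X ~ Geometric(p=0.096) (number of trials until the first success, k ≥ 1).

For a Geometric distribution, the PMF gives us the probability of each outcome.

Using the PMF formula:
P(X = 8) = 0.047364

Rounded to 4 decimal places: 0.0474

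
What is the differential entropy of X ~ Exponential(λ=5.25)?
-0.6582 nats

We have X ~ Exponential(λ=5.25).

The differential entropy measures the uncertainty or information content of the distribution.

For an Exponential distribution with λ=5.25:
h(X) = -0.6582 nats

(In bits, this would be -0.9496 bits.)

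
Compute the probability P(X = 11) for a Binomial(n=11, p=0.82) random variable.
0.112707

We have X ~ Binomial(n=11, p=0.82).

For a Binomial distribution, the PMF gives us the probability of each outcome.

Using the PMF formula:
P(X = 11) = 0.112707

Rounded to 4 decimal places: 0.1127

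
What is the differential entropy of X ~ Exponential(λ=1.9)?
0.3581 nats

We have X ~ Exponential(λ=1.9).

The differential entropy measures the uncertainty or information content of the distribution.

For an Exponential distribution with λ=1.9:
h(X) = 0.3581 nats

(In bits, this would be 0.5167 bits.)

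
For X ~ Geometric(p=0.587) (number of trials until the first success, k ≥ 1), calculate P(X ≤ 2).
0.829431

We have X ~ Geometric(p=0.587) (number of trials until the first success, k ≥ 1).

The CDF gives us P(X ≤ k).

Using the CDF:
P(X ≤ 2) = 0.829431

This means there's approximately a 82.9% chance that X is at most 2.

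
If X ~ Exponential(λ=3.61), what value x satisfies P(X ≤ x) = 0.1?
0.0292

We have X ~ Exponential(λ=3.61).

We want to find x such that P(X ≤ x) = 0.1.

This is the 10th percentile, which means 10% of values fall below this point.

Using the inverse CDF (quantile function):
x = F⁻¹(0.1) = 0.0292

Verification: P(X ≤ 0.0292) = 0.1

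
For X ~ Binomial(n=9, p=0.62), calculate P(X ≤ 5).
0.466917

We have X ~ Binomial(n=9, p=0.62).

The CDF gives us P(X ≤ k).

Using the CDF:
P(X ≤ 5) = 0.466917

This means there's approximately a 46.7% chance that X is at most 5.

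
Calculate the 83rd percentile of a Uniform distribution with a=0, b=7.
5.8100

We have X ~ Uniform(a=0, b=7).

We want to find x such that P(X ≤ x) = 0.83.

This is the 83rd percentile, which means 83% of values fall below this point.

Using the inverse CDF (quantile function):
x = F⁻¹(0.83) = 5.8100

Verification: P(X ≤ 5.8100) = 0.83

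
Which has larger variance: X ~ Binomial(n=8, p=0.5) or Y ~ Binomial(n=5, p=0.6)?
X has larger variance (2.0000 > 1.2000)

Compute the variance for each distribution:

X ~ Binomial(n=8, p=0.5):
Var(X) = 2.0000

Y ~ Binomial(n=5, p=0.6):
Var(Y) = 1.2000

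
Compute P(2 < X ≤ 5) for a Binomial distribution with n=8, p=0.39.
0.619468

We have X ~ Binomial(n=8, p=0.39).

To find P(2 < X ≤ 5), we use:
P(2 < X ≤ 5) = P(X ≤ 5) - P(X ≤ 2)
                 = F(5) - F(2)
                 = 0.956107 - 0.336639
                 = 0.619468

So there's approximately a 61.9% chance that X falls in this range.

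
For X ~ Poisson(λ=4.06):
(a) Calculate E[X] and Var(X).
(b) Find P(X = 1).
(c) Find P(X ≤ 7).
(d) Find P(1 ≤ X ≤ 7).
(a) E[X] = 4.0600, Var(X) = 4.0600
(b) P(X = 1) = 0.070031
(c) P(X ≤ 7) = 0.945213
(d) P(1 ≤ X ≤ 7) = 0.927964

We have X ~ Poisson(λ=4.06).

(a) Moments:
E[X] = 4.0600
Var(X) = 4.0600
σ = √Var(X) = 2.0149

(b) Point probability using PMF:
P(X = 1) = 0.070031

(c) Cumulative probability using CDF:
P(X ≤ 7) = F(7) = 0.945213

(d) Range probability:
P(1 ≤ X ≤ 7) = P(X ≤ 7) - P(X ≤ 0)
                   = F(7) - F(0)
                   = 0.945213 - 0.017249
                   = 0.927964

This means approximately 92.8% of outcomes fall in the interval [1, 7].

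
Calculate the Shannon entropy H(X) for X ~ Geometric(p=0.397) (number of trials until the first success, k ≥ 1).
1.6921 nats

We have X ~ Geometric(p=0.397) (number of trials until the first success, k ≥ 1).

The Shannon entropy measures the uncertainty or information content of the distribution.

For a Geometric distribution with p=0.397 (number of trials until the first success, k ≥ 1):
H(X) = 1.6921 nats

(In bits, this would be 2.4412 bits.)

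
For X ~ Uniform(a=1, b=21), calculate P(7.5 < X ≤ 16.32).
0.441000

We have X ~ Uniform(a=1, b=21).

To find P(7.5 < X ≤ 16.32), we use:
P(7.5 < X ≤ 16.32) = P(X ≤ 16.32) - P(X ≤ 7.5)
                 = F(16.32) - F(7.5)
                 = 0.766000 - 0.325000
                 = 0.441000

So there's approximately a 44.1% chance that X falls in this range.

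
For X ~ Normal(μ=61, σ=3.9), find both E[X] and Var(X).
E[X] = 61.0000, Var(X) = 15.2100

We have X ~ Normal(μ=61, σ=3.9).

For a Normal distribution with μ=61, σ=3.9:

Expected value:
E[X] = 61.0000

Variance:
Var(X) = 15.2100

Standard deviation:
σ = √Var(X) = 3.9000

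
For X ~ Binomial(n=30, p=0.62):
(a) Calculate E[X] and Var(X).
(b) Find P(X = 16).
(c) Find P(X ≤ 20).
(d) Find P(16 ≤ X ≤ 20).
(a) E[X] = 18.6000, Var(X) = 7.0680
(b) P(X = 16) = 0.090755
(c) P(X ≤ 20) = 0.759910
(d) P(16 ≤ X ≤ 20) = 0.637337

We have X ~ Binomial(n=30, p=0.62).

(a) Moments:
E[X] = 18.6000
Var(X) = 7.0680
σ = √Var(X) = 2.6586

(b) Point probability using PMF:
P(X = 16) = 0.090755

(c) Cumulative probability using CDF:
P(X ≤ 20) = F(20) = 0.759910

(d) Range probability:
P(16 ≤ X ≤ 20) = P(X ≤ 20) - P(X ≤ 15)
                   = F(20) - F(15)
                   = 0.759910 - 0.122573
                   = 0.637337

This means approximately 63.7% of outcomes fall in the interval [16, 20].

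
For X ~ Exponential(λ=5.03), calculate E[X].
0.1988

We have X ~ Exponential(λ=5.03).

For an Exponential distribution with λ=5.03:
E[X] = 0.1988

This is the expected (average) value of X.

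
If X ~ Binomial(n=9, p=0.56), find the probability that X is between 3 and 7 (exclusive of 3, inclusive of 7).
0.805497

We have X ~ Binomial(n=9, p=0.56).

To find P(3 < X ≤ 7), we use:
P(3 < X ≤ 7) = P(X ≤ 7) - P(X ≤ 3)
                 = F(7) - F(3)
                 = 0.956284 - 0.150787
                 = 0.805497

So there's approximately a 80.5% chance that X falls in this range.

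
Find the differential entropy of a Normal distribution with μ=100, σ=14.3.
4.0792 nats

We have X ~ Normal(μ=100, σ=14.3).

The differential entropy measures the uncertainty or information content of the distribution.

For a Normal distribution with μ=100, σ=14.3:
h(X) = 4.0792 nats

(In bits, this would be 5.8850 bits.)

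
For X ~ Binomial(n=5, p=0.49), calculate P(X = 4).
0.147002

We have X ~ Binomial(n=5, p=0.49).

For a Binomial distribution, the PMF gives us the probability of each outcome.

Using the PMF formula:
P(X = 4) = 0.147002

Rounded to 4 decimal places: 0.1470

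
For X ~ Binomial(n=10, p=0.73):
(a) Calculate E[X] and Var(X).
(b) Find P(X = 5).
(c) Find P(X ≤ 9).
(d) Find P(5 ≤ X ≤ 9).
(a) E[X] = 7.3000, Var(X) = 1.9710
(b) P(X = 5) = 0.074961
(c) P(X ≤ 9) = 0.957024
(d) P(5 ≤ X ≤ 9) = 0.928301

We have X ~ Binomial(n=10, p=0.73).

(a) Moments:
E[X] = 7.3000
Var(X) = 1.9710
σ = √Var(X) = 1.4039

(b) Point probability using PMF:
P(X = 5) = 0.074961

(c) Cumulative probability using CDF:
P(X ≤ 9) = F(9) = 0.957024

(d) Range probability:
P(5 ≤ X ≤ 9) = P(X ≤ 9) - P(X ≤ 4)
                   = F(9) - F(4)
                   = 0.957024 - 0.028722
                   = 0.928301

This means approximately 92.8% of outcomes fall in the interval [5, 9].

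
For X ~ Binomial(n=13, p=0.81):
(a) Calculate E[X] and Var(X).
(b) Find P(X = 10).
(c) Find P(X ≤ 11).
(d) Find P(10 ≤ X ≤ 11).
(a) E[X] = 10.5300, Var(X) = 2.0007
(b) P(X = 10) = 0.238494
(c) P(X ≤ 11) = 0.738366
(d) P(10 ≤ X ≤ 11) = 0.515786

We have X ~ Binomial(n=13, p=0.81).

(a) Moments:
E[X] = 10.5300
Var(X) = 2.0007
σ = √Var(X) = 1.4145

(b) Point probability using PMF:
P(X = 10) = 0.238494

(c) Cumulative probability using CDF:
P(X ≤ 11) = F(11) = 0.738366

(d) Range probability:
P(10 ≤ X ≤ 11) = P(X ≤ 11) - P(X ≤ 9)
                   = F(11) - F(9)
                   = 0.738366 - 0.222581
                   = 0.515786

This means approximately 51.6% of outcomes fall in the interval [10, 11].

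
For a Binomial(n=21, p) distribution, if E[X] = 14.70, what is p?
p = 0.7

For a Binomial(n, p) distribution:
E[X] = n × p

Given n = 21 and E[X] = 14.70:
14.70 = 21 × p
p = 14.70 / 21 = 0.7

Verification: Binomial(21, 0.7) has E[X] = 14.70 ✓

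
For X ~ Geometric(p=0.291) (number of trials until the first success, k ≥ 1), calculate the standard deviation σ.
2.8935

We have X ~ Geometric(p=0.291) (number of trials until the first success, k ≥ 1).

For a Geometric distribution with p=0.291 (number of trials until the first success, k ≥ 1):
σ = √Var(X) = 2.8935

The standard deviation is the square root of the variance.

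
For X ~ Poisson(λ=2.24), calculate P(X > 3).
0.188569

We have X ~ Poisson(λ=2.24).

P(X > 3) = 1 - P(X ≤ 3)
                = 1 - F(3)
                = 1 - 0.811431
                = 0.188569

So there's approximately a 18.9% chance that X exceeds 3.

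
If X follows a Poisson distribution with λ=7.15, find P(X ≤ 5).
0.281963

We have X ~ Poisson(λ=7.15).

The CDF gives us P(X ≤ k).

Using the CDF:
P(X ≤ 5) = 0.281963

This means there's approximately a 28.2% chance that X is at most 5.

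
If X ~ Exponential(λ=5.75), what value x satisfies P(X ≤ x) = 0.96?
0.5598

We have X ~ Exponential(λ=5.75).

We want to find x such that P(X ≤ x) = 0.96.

This is the 96th percentile, which means 96% of values fall below this point.

Using the inverse CDF (quantile function):
x = F⁻¹(0.96) = 0.5598

Verification: P(X ≤ 0.5598) = 0.96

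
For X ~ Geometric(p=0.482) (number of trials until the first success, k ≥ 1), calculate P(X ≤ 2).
0.731676

We have X ~ Geometric(p=0.482) (number of trials until the first success, k ≥ 1).

The CDF gives us P(X ≤ k).

Using the CDF:
P(X ≤ 2) = 0.731676

This means there's approximately a 73.2% chance that X is at most 2.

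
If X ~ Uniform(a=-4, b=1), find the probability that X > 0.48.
0.104000

We have X ~ Uniform(a=-4, b=1).

P(X > 0.48) = 1 - P(X ≤ 0.48)
                = 1 - F(0.48)
                = 1 - 0.896000
                = 0.104000

So there's approximately a 10.4% chance that X exceeds 0.48.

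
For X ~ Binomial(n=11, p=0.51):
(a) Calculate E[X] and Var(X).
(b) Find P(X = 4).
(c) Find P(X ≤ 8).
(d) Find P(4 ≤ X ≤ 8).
(a) E[X] = 5.6100, Var(X) = 2.7489
(b) P(X = 4) = 0.151414
(c) P(X ≤ 8) = 0.962153
(d) P(4 ≤ X ≤ 8) = 0.861252

We have X ~ Binomial(n=11, p=0.51).

(a) Moments:
E[X] = 5.6100
Var(X) = 2.7489
σ = √Var(X) = 1.6580

(b) Point probability using PMF:
P(X = 4) = 0.151414

(c) Cumulative probability using CDF:
P(X ≤ 8) = F(8) = 0.962153

(d) Range probability:
P(4 ≤ X ≤ 8) = P(X ≤ 8) - P(X ≤ 3)
                   = F(8) - F(3)
                   = 0.962153 - 0.100901
                   = 0.861252

This means approximately 86.1% of outcomes fall in the interval [4, 8].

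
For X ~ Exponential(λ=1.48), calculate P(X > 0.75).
0.329559

We have X ~ Exponential(λ=1.48).

P(X > 0.75) = 1 - P(X ≤ 0.75)
                = 1 - F(0.75)
                = 1 - 0.670441
                = 0.329559

So there's approximately a 33.0% chance that X exceeds 0.75.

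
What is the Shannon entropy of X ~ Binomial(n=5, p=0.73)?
1.3735 nats

We have X ~ Binomial(n=5, p=0.73).

The Shannon entropy measures the uncertainty or information content of the distribution.

For a Binomial distribution with n=5, p=0.73:
H(X) = 1.3735 nats

(In bits, this would be 1.9816 bits.)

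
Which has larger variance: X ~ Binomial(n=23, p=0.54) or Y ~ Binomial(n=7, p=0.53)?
X has larger variance (5.7132 > 1.7437)

Compute the variance for each distribution:

X ~ Binomial(n=23, p=0.54):
Var(X) = 5.7132

Y ~ Binomial(n=7, p=0.53):
Var(Y) = 1.7437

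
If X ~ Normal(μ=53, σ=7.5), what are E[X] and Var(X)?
E[X] = 53.0000, Var(X) = 56.2500

We have X ~ Normal(μ=53, σ=7.5).

For a Normal distribution with μ=53, σ=7.5:

Expected value:
E[X] = 53.0000

Variance:
Var(X) = 56.2500

Standard deviation:
σ = √Var(X) = 7.5000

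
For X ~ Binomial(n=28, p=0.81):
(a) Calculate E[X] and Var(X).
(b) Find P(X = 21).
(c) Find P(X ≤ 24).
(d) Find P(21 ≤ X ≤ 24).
(a) E[X] = 22.6800, Var(X) = 4.3092
(b) P(X = 21) = 0.126715
(c) P(X ≤ 24) = 0.806501
(d) P(21 ≤ X ≤ 24) = 0.659531

We have X ~ Binomial(n=28, p=0.81).

(a) Moments:
E[X] = 22.6800
Var(X) = 4.3092
σ = √Var(X) = 2.0759

(b) Point probability using PMF:
P(X = 21) = 0.126715

(c) Cumulative probability using CDF:
P(X ≤ 24) = F(24) = 0.806501

(d) Range probability:
P(21 ≤ X ≤ 24) = P(X ≤ 24) - P(X ≤ 20)
                   = F(24) - F(20)
                   = 0.806501 - 0.146970
                   = 0.659531

This means approximately 66.0% of outcomes fall in the interval [21, 24].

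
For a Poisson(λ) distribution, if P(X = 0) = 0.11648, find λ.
λ = 2.1500

For a Poisson(λ) distribution, the PMF at 0 is:
P(X = 0) = λ^0 e^(-λ) / 0! = e^(-λ)

Given P(X = 0) = 0.11648:
e^(-λ) = 0.11648
-λ = ln(0.11648)
λ = -ln(0.11648) = 2.1500

Verification: e^(-2.1500) = 0.11648 ✓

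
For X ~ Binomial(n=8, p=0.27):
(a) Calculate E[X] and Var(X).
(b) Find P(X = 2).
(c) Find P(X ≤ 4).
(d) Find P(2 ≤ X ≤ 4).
(a) E[X] = 2.1600, Var(X) = 1.5768
(b) P(X = 2) = 0.308903
(c) P(X ≤ 4) = 0.962321
(d) P(2 ≤ X ≤ 4) = 0.643051

We have X ~ Binomial(n=8, p=0.27).

(a) Moments:
E[X] = 2.1600
Var(X) = 1.5768
σ = √Var(X) = 1.2557

(b) Point probability using PMF:
P(X = 2) = 0.308903

(c) Cumulative probability using CDF:
P(X ≤ 4) = F(4) = 0.962321

(d) Range probability:
P(2 ≤ X ≤ 4) = P(X ≤ 4) - P(X ≤ 1)
                   = F(4) - F(1)
                   = 0.962321 - 0.319270
                   = 0.643051

This means approximately 64.3% of outcomes fall in the interval [2, 4].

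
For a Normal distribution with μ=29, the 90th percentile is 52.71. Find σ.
σ = 18.5010

For X ~ Normal(μ, σ), the p-th percentile satisfies x = μ + z_p × σ,
where z_p = Φ⁻¹(p) is the standard normal quantile.

Step 1: z_{0.9} = Φ⁻¹(0.9) = 1.2816

Step 2: Solve for σ:
52.71 = 29 + 1.2816 × σ
σ = (52.71 - 29) / 1.2816
σ = 23.71 / 1.2816
σ = 18.5010

Verification: μ + z × σ = 29 + 1.2816 × 18.5010 = 52.71 ✓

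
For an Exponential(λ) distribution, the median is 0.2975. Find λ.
λ = 2.3299

For X ~ Exponential(λ), the CDF is F(x) = 1 - e^(-λx).
The median m satisfies F(m) = 0.5:
1 - e^(-λm) = 0.5
e^(-λm) = 0.5
λm = ln(2)
m = ln(2) / λ

Given m = 0.2975:
λ = ln(2) / 0.2975 = 0.693147 / 0.2975 = 2.3299

Verification: ln(2) / 2.3299 = 0.2975 ✓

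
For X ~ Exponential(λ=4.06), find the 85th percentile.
0.4673

We have X ~ Exponential(λ=4.06).

We want to find x such that P(X ≤ x) = 0.85.

This is the 85th percentile, which means 85% of values fall below this point.

Using the inverse CDF (quantile function):
x = F⁻¹(0.85) = 0.4673

Verification: P(X ≤ 0.4673) = 0.85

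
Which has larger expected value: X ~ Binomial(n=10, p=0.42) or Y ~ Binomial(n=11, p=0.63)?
Y has larger mean (6.9300 > 4.2000)

Compute the expected value for each distribution:

X ~ Binomial(n=10, p=0.42):
E[X] = 4.2000

Y ~ Binomial(n=11, p=0.63):
E[Y] = 6.9300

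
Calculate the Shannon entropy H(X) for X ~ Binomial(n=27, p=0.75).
2.2251 nats

We have X ~ Binomial(n=27, p=0.75).

The Shannon entropy measures the uncertainty or information content of the distribution.

For a Binomial distribution with n=27, p=0.75:
H(X) = 2.2251 nats

(In bits, this would be 3.2101 bits.)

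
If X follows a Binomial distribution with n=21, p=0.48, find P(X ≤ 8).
0.246071

We have X ~ Binomial(n=21, p=0.48).

The CDF gives us P(X ≤ k).

Using the CDF:
P(X ≤ 8) = 0.246071

This means there's approximately a 24.6% chance that X is at most 8.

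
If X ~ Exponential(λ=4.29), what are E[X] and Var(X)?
E[X] = 0.2331, Var(X) = 0.0543

We have X ~ Exponential(λ=4.29).

For an Exponential distribution with λ=4.29:

Expected value:
E[X] = 0.2331

Variance:
Var(X) = 0.0543

Standard deviation:
σ = √Var(X) = 0.2331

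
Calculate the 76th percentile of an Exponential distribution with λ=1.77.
0.8063

We have X ~ Exponential(λ=1.77).

We want to find x such that P(X ≤ x) = 0.76.

This is the 76th percentile, which means 76% of values fall below this point.

Using the inverse CDF (quantile function):
x = F⁻¹(0.76) = 0.8063

Verification: P(X ≤ 0.8063) = 0.76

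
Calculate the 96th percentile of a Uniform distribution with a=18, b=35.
34.3200

We have X ~ Uniform(a=18, b=35).

We want to find x such that P(X ≤ x) = 0.96.

This is the 96th percentile, which means 96% of values fall below this point.

Using the inverse CDF (quantile function):
x = F⁻¹(0.96) = 34.3200

Verification: P(X ≤ 34.3200) = 0.96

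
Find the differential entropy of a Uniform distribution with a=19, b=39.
2.9957 nats

We have X ~ Uniform(a=19, b=39).

The differential entropy measures the uncertainty or information content of the distribution.

For a Uniform distribution with a=19, b=39:
h(X) = 2.9957 nats

(In bits, this would be 4.3219 bits.)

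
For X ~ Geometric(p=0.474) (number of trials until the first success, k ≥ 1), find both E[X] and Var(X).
E[X] = 2.1097, Var(X) = 2.3411

We have X ~ Geometric(p=0.474) (number of trials until the first success, k ≥ 1).

For a Geometric distribution with p=0.474 (number of trials until the first success, k ≥ 1):

Expected value:
E[X] = 2.1097

Variance:
Var(X) = 2.3411

Standard deviation:
σ = √Var(X) = 1.5301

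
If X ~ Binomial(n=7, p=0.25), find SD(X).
1.1456

We have X ~ Binomial(n=7, p=0.25).

For a Binomial distribution with n=7, p=0.25:
σ = √Var(X) = 1.1456

The standard deviation is the square root of the variance.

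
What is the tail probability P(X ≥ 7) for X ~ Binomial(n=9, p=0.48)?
0.071688

We have X ~ Binomial(n=9, p=0.48).

For discrete distributions, P(X ≥ 7) = 1 - P(X ≤ 6).

P(X ≤ 6) = 0.928312
P(X ≥ 7) = 1 - 0.928312 = 0.071688

So there's approximately a 7.2% chance that X is at least 7.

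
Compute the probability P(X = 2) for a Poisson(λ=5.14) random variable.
0.077379

We have X ~ Poisson(λ=5.14).

For a Poisson distribution, the PMF gives us the probability of each outcome.

Using the PMF formula:
P(X = 2) = 0.077379

Rounded to 4 decimal places: 0.0774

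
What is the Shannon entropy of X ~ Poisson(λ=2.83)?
1.8994 nats

We have X ~ Poisson(λ=2.83).

The Shannon entropy measures the uncertainty or information content of the distribution.

For a Poisson distribution with λ=2.83:
H(X) = 1.8994 nats

(In bits, this would be 2.7403 bits.)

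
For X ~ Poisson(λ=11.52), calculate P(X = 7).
0.053047

We have X ~ Poisson(λ=11.52).

For a Poisson distribution, the PMF gives us the probability of each outcome.

Using the PMF formula:
P(X = 7) = 0.053047

Rounded to 4 decimal places: 0.0530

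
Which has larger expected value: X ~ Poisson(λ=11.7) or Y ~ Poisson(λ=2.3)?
X has larger mean (11.7000 > 2.3000)

Compute the expected value for each distribution:

X ~ Poisson(λ=11.7):
E[X] = 11.7000

Y ~ Poisson(λ=2.3):
E[Y] = 2.3000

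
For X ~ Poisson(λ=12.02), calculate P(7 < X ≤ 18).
0.873435

We have X ~ Poisson(λ=12.02).

To find P(7 < X ≤ 18), we use:
P(7 < X ≤ 18) = P(X ≤ 18) - P(X ≤ 7)
                 = F(18) - F(7)
                 = 0.962070 - 0.088634
                 = 0.873435

So there's approximately a 87.3% chance that X falls in this range.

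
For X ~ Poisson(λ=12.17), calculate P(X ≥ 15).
0.243571

We have X ~ Poisson(λ=12.17).

For discrete distributions, P(X ≥ 15) = 1 - P(X ≤ 14).

P(X ≤ 14) = 0.756429
P(X ≥ 15) = 1 - 0.756429 = 0.243571

So there's approximately a 24.4% chance that X is at least 15.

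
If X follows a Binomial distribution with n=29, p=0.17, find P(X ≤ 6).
0.787790

We have X ~ Binomial(n=29, p=0.17).

The CDF gives us P(X ≤ k).

Using the CDF:
P(X ≤ 6) = 0.787790

This means there's approximately a 78.8% chance that X is at most 6.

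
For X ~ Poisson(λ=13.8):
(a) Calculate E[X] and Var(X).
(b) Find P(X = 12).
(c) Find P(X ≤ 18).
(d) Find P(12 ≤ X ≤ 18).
(a) E[X] = 13.8000, Var(X) = 13.8000
(b) P(X = 12) = 0.101146
(c) P(X ≤ 18) = 0.893414
(d) P(12 ≤ X ≤ 18) = 0.616142

We have X ~ Poisson(λ=13.8).

(a) Moments:
E[X] = 13.8000
Var(X) = 13.8000
σ = √Var(X) = 3.7148

(b) Point probability using PMF:
P(X = 12) = 0.101146

(c) Cumulative probability using CDF:
P(X ≤ 18) = F(18) = 0.893414

(d) Range probability:
P(12 ≤ X ≤ 18) = P(X ≤ 18) - P(X ≤ 11)
                   = F(18) - F(11)
                   = 0.893414 - 0.277272
                   = 0.616142

This means approximately 61.6% of outcomes fall in the interval [12, 18].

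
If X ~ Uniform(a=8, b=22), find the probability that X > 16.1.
0.421429

We have X ~ Uniform(a=8, b=22).

P(X > 16.1) = 1 - P(X ≤ 16.1)
                = 1 - F(16.1)
                = 1 - 0.578571
                = 0.421429

So there's approximately a 42.1% chance that X exceeds 16.1.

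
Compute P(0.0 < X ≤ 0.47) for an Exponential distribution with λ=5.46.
0.923173

We have X ~ Exponential(λ=5.46).

To find P(0.0 < X ≤ 0.47), we use:
P(0.0 < X ≤ 0.47) = P(X ≤ 0.47) - P(X ≤ 0.0)
                 = F(0.47) - F(0.0)
                 = 0.923173 - 0.000000
                 = 0.923173

So there's approximately a 92.3% chance that X falls in this range.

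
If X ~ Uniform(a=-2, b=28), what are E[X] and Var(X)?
E[X] = 13.0000, Var(X) = 75.0000

We have X ~ Uniform(a=-2, b=28).

For a Uniform distribution with a=-2, b=28:

Expected value:
E[X] = 13.0000

Variance:
Var(X) = 75.0000

Standard deviation:
σ = √Var(X) = 8.6603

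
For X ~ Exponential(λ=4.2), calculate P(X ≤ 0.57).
0.908736

We have X ~ Exponential(λ=4.2).

The CDF gives us P(X ≤ k).

Using the CDF:
P(X ≤ 0.57) = 0.908736

This means there's approximately a 90.9% chance that X is at most 0.57.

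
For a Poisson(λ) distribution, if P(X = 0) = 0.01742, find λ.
λ = 4.0501

For a Poisson(λ) distribution, the PMF at 0 is:
P(X = 0) = λ^0 e^(-λ) / 0! = e^(-λ)

Given P(X = 0) = 0.01742:
e^(-λ) = 0.01742
-λ = ln(0.01742)
λ = -ln(0.01742) = 4.0501

Verification: e^(-4.0501) = 0.01742 ✓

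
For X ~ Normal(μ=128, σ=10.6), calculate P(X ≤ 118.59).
0.187341

We have X ~ Normal(μ=128, σ=10.6).

The CDF gives us P(X ≤ k).

Using the CDF:
P(X ≤ 118.59) = 0.187341

This means there's approximately a 18.7% chance that X is at most 118.59.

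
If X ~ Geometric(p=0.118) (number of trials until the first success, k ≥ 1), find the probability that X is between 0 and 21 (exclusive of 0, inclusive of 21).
0.928412

We have X ~ Geometric(p=0.118) (number of trials until the first success, k ≥ 1).

To find P(0 < X ≤ 21), we use:
P(0 < X ≤ 21) = P(X ≤ 21) - P(X ≤ 0)
                 = F(21) - F(0)
                 = 0.928412 - 0.000000
                 = 0.928412

So there's approximately a 92.8% chance that X falls in this range.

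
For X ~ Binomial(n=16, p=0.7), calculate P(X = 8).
0.048678

We have X ~ Binomial(n=16, p=0.7).

For a Binomial distribution, the PMF gives us the probability of each outcome.

Using the PMF formula:
P(X = 8) = 0.048678

Rounded to 4 decimal places: 0.0487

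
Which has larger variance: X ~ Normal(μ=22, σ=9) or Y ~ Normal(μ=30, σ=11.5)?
Y has larger variance (132.2500 > 81.0000)

Compute the variance for each distribution:

X ~ Normal(μ=22, σ=9):
Var(X) = 81.0000

Y ~ Normal(μ=30, σ=11.5):
Var(Y) = 132.2500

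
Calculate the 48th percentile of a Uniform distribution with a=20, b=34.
26.7200

We have X ~ Uniform(a=20, b=34).

We want to find x such that P(X ≤ x) = 0.48.

This is the 48th percentile, which means 48% of values fall below this point.

Using the inverse CDF (quantile function):
x = F⁻¹(0.48) = 26.7200

Verification: P(X ≤ 26.7200) = 0.48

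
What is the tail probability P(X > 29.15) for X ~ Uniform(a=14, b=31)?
0.108824

We have X ~ Uniform(a=14, b=31).

P(X > 29.15) = 1 - P(X ≤ 29.15)
                = 1 - F(29.15)
                = 1 - 0.891176
                = 0.108824

So there's approximately a 10.9% chance that X exceeds 29.15.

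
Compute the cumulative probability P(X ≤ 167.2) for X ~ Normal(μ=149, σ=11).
0.950992

We have X ~ Normal(μ=149, σ=11).

The CDF gives us P(X ≤ k).

Using the CDF:
P(X ≤ 167.2) = 0.950992

This means there's approximately a 95.1% chance that X is at most 167.2.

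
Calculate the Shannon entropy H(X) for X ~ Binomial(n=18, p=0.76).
2.0044 nats

We have X ~ Binomial(n=18, p=0.76).

The Shannon entropy measures the uncertainty or information content of the distribution.

For a Binomial distribution with n=18, p=0.76:
H(X) = 2.0044 nats

(In bits, this would be 2.8917 bits.)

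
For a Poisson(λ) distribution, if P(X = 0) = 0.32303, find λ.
λ = 1.1300

For a Poisson(λ) distribution, the PMF at 0 is:
P(X = 0) = λ^0 e^(-λ) / 0! = e^(-λ)

Given P(X = 0) = 0.32303:
e^(-λ) = 0.32303
-λ = ln(0.32303)
λ = -ln(0.32303) = 1.1300

Verification: e^(-1.1300) = 0.32303 ✓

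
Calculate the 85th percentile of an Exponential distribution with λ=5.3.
0.3579

We have X ~ Exponential(λ=5.3).

We want to find x such that P(X ≤ x) = 0.85.

This is the 85th percentile, which means 85% of values fall below this point.

Using the inverse CDF (quantile function):
x = F⁻¹(0.85) = 0.3579

Verification: P(X ≤ 0.3579) = 0.85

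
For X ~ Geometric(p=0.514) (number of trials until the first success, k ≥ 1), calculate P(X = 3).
0.121405

We have X ~ Geometric(p=0.514) (number of trials until the first success, k ≥ 1).

For a Geometric distribution, the PMF gives us the probability of each outcome.

Using the PMF formula:
P(X = 3) = 0.121405

Rounded to 4 decimal places: 0.1214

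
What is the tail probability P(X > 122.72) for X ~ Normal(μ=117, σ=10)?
0.283661

We have X ~ Normal(μ=117, σ=10).

P(X > 122.72) = 1 - P(X ≤ 122.72)
                = 1 - F(122.72)
                = 1 - 0.716339
                = 0.283661

So there's approximately a 28.4% chance that X exceeds 122.72.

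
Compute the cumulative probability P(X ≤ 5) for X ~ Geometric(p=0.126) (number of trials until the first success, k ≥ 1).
0.490015

We have X ~ Geometric(p=0.126) (number of trials until the first success, k ≥ 1).

The CDF gives us P(X ≤ k).

Using the CDF:
P(X ≤ 5) = 0.490015

This means there's approximately a 49.0% chance that X is at most 5.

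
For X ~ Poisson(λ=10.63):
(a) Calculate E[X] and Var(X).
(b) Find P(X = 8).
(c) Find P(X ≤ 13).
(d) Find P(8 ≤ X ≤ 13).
(a) E[X] = 10.6300, Var(X) = 10.6300
(b) P(X = 8) = 0.097768
(c) P(X ≤ 13) = 0.814343
(d) P(8 ≤ X ≤ 13) = 0.645612

We have X ~ Poisson(λ=10.63).

(a) Moments:
E[X] = 10.6300
Var(X) = 10.6300
σ = √Var(X) = 3.2604

(b) Point probability using PMF:
P(X = 8) = 0.097768

(c) Cumulative probability using CDF:
P(X ≤ 13) = F(13) = 0.814343

(d) Range probability:
P(8 ≤ X ≤ 13) = P(X ≤ 13) - P(X ≤ 7)
                   = F(13) - F(7)
                   = 0.814343 - 0.168732
                   = 0.645612

This means approximately 64.6% of outcomes fall in the interval [8, 13].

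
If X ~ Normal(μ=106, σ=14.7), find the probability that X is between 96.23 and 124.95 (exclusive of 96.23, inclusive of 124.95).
0.648176

We have X ~ Normal(μ=106, σ=14.7).

To find P(96.23 < X ≤ 124.95), we use:
P(96.23 < X ≤ 124.95) = P(X ≤ 124.95) - P(X ≤ 96.23)
                 = F(124.95) - F(96.23)
                 = 0.901321 - 0.253145
                 = 0.648176

So there's approximately a 64.8% chance that X falls in this range.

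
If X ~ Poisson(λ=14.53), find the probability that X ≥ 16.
0.383885

We have X ~ Poisson(λ=14.53).

For discrete distributions, P(X ≥ 16) = 1 - P(X ≤ 15).

P(X ≤ 15) = 0.616115
P(X ≥ 16) = 1 - 0.616115 = 0.383885

So there's approximately a 38.4% chance that X is at least 16.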